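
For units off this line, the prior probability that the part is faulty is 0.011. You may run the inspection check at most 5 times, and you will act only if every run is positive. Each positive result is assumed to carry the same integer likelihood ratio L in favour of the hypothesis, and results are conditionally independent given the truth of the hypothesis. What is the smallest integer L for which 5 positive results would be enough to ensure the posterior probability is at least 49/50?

Prior odds = 0.011/0.989 = 11/989.
Target odds = 0.98/0.02 = 49.
Need L⁵ ≥ 49 ÷ (11/989) = 48461/11.
5⁵ = 3125 < 48461/11 ≤ 7776 = 6⁵, so L = 6.

6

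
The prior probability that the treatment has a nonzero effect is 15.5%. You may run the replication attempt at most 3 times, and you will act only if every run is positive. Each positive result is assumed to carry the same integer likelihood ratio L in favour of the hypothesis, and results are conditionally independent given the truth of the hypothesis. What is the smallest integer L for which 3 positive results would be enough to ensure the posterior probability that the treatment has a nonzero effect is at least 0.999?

18

Prior odds = 0.155/0.845 = 31/169.
Target odds = 0.999/0.001 = 999.
Need L³ ≥ 999 ÷ (31/169) = 168831/31.
17³ = 4913 < 168831/31 ≤ 5832 = 18³, so L = 18.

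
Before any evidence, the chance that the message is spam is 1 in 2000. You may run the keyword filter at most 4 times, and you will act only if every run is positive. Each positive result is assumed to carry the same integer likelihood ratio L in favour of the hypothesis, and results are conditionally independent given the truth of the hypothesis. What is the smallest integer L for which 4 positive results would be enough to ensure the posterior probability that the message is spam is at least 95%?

Prior odds = 0.0005/0.9995 = 1/1999.
Target odds = 0.95/0.05 = 19.
Need L⁴ ≥ 19 ÷ (1/1999) = 37981.
13⁴ = 28561 < 37981 ≤ 38416 = 14⁴, so L = 14.

14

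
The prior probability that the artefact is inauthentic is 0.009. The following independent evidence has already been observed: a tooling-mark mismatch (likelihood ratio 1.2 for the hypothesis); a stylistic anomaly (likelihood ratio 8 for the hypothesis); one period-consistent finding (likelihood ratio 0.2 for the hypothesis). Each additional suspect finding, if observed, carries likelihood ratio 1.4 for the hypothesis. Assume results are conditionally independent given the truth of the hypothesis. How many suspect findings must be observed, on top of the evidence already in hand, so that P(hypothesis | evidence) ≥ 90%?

Prior odds = 0.009/0.991 = 9/991.
Combined Bayes factor of the evidence already in hand = 1.2 × 8 × 0.2 = 1.92.
Odds after that evidence = (9/991) × 1.92 = 432/24775.
Target odds = 0.9/0.1 = 9.
Need 1.4ⁿ ≥ 9 ÷ (432/24775) = 24775/48.
1.4¹⁸ ≈426.879 falls short of 24775/48 but 1.4¹⁹ ≈597.63 reaches it, so n = 19.

19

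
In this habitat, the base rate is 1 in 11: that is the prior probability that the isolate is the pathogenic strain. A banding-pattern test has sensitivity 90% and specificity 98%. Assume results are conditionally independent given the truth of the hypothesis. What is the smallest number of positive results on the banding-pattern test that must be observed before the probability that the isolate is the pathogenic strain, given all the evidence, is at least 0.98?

Prior odds = (1/11)/(10/11) = 0.1.
False-positive rate = 1 − 0.98 = 0.02; likelihood ratio of a positive = 0.9/0.02 = 45.
Target odds: 0.98 ÷ 0.02 = 49.
Require 45ⁿ ≥ 49 ÷ 0.1 = 490.
45¹ = 45 falls short of 490 but 45² = 2025 reaches it, so n = 2.

2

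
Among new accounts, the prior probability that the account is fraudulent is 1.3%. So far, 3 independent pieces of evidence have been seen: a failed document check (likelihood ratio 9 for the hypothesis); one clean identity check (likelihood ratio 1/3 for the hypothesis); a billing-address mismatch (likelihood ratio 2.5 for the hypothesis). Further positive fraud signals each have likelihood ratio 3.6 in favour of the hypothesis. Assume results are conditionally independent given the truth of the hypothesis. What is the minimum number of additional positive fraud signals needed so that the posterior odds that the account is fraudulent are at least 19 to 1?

Prior odds = 0.013/0.987 = 13/987.
Combined Bayes factor of the evidence already in hand = 9 × (1/3) × 2.5 = 7.5.
Odds after that evidence = (13/987) × 7.5 = 65/658.
Target odds = 19.
Need 3.6ⁿ ≥ 19 ÷ (65/658) = 12502/65.
3.6⁴ = 167.9616 falls short of 12502/65 but 3.6⁵ = 604.66176 reaches it, so n = 5.

5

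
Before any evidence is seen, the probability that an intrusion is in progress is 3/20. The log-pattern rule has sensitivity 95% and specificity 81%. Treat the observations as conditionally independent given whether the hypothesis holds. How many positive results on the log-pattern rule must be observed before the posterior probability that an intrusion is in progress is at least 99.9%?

6

Prior odds: 0.15 ÷ 0.85 = 3/17.
False-positive rate = 1 − 0.81 = 0.19; likelihood ratio of a positive = 0.95/0.19 = 5.
Target posterior odds = 0.999/0.001 = 999.
Need (3/17) × 5ⁿ ≥ 999, i.e. 5ⁿ ≥ 5661.
5⁵ = 3125 falls short of 5661 but 5⁶ = 15625 reaches it, so n = 6.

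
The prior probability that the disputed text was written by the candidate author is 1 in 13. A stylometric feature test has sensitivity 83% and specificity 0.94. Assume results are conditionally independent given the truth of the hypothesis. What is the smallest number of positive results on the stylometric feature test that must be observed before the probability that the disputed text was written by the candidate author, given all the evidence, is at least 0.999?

Prior odds: (1/13) ÷ (12/13) = 1/12.
False-positive rate = 1 − 0.94 = 0.06; likelihood ratio of a positive = 0.83/0.06 = 83/6.
Target odds: 0.999 ÷ 0.001 = 999.
Need (1/12) × (83/6)ⁿ ≥ 999, i.e. (83/6)ⁿ ≥ 11988.
(83/6)³ = 571787/216 falls short of 11988 but (83/6)⁴ = 47458321/1296 reaches it, so n = 4.

4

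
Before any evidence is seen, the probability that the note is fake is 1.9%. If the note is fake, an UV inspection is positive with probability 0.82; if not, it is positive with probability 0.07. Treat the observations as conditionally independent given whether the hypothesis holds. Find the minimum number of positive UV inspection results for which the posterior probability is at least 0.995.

Prior odds: 0.019 ÷ 0.981 = 19/981.
Likelihood ratio of a positive = 0.82/0.07 = 82/7.
Target odds: 0.995 ÷ 0.005 = 199.
Require (82/7)ⁿ ≥ 199 ÷ (19/981) = 195219/19.
(82/7)³ = 551368/343 falls short of 195219/19 but (82/7)⁴ = 45212176/2401 reaches it, so n = 4.

4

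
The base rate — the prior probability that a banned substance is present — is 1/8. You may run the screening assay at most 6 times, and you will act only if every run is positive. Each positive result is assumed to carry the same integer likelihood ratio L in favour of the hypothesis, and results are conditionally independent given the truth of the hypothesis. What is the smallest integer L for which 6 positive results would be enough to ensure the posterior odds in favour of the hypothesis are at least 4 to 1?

2

Prior odds = 0.125/0.875 = 1/7.
Target odds = 4.
Need L⁶ ≥ 4 ÷ (1/7) = 28.
1⁶ = 1 < 28 ≤ 64 = 2⁶, so L = 2.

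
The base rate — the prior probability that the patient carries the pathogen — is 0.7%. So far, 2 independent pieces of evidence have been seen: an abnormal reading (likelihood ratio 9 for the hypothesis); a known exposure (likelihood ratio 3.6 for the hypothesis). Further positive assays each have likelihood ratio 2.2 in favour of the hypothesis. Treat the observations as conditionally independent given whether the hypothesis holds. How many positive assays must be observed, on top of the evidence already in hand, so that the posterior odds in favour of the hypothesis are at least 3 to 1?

4

Prior odds = 0.007/0.993 = 7/993.
Combined Bayes factor of the evidence already in hand = 9 × 3.6 = 32.4.
Odds after that evidence = (7/993) × 32.4 = 378/1655.
Target odds = 3.
Need 2.2ⁿ ≥ 3 ÷ (378/1655) = 1655/126.
2.2³ = 10.648 falls short of 1655/126 but 2.2⁴ = 23.4256 reaches it, so n = 4.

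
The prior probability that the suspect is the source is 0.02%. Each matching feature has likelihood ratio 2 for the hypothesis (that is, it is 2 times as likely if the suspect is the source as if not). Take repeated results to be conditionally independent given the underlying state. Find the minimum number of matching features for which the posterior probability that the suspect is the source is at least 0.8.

Prior odds = 0.0002/0.9998 = 1/4999.
Likelihood ratio per matching feature = 2.
Target odds: 0.8 ÷ 0.2 = 4.
Need (1/4999) × 2ⁿ ≥ 4, i.e. 2ⁿ ≥ 19996.
2¹⁴ = 16384 falls short of 19996 but 2¹⁵ = 32768 reaches it, so n = 15.

15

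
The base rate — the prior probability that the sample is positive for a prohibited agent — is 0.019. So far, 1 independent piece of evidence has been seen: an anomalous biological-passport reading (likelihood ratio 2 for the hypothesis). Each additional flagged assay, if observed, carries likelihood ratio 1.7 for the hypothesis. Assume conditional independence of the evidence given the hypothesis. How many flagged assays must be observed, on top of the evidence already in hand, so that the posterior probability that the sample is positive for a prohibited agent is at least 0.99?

Prior odds = 0.019/0.981 = 19/981.
Bayes factor of the evidence already in hand = 2.
Odds after that evidence = (19/981) × 2 = 38/981.
Target odds = 0.99/0.01 = 99.
Need 1.7ⁿ ≥ 99 ÷ (38/981) = 97119/38.
1.7¹⁴ ≈1683.78 falls short of 97119/38 but 1.7¹⁵ ≈2862.42 reaches it, so n = 15.

15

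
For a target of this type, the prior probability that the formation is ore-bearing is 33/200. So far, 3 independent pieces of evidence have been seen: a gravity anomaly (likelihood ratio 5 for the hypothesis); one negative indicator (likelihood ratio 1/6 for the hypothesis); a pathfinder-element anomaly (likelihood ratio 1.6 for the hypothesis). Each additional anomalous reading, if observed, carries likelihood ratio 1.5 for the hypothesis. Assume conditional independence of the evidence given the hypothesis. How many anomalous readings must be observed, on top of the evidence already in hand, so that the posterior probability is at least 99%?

Prior odds = 0.165/0.835 = 33/167.
Combined Bayes factor of the evidence already in hand = 5 × (1/6) × 1.6 = 4/3.
Odds after that evidence = (33/167) × 4/3 = 44/167.
Target odds = 0.99/0.01 = 99.
Need 1.5ⁿ ≥ 99 ÷ (44/167) = 375.75.
1.5¹⁴ = 4782969/16384 falls short of 375.75 but 1.5¹⁵ = 14348907/32768 reaches it, so n = 15.

15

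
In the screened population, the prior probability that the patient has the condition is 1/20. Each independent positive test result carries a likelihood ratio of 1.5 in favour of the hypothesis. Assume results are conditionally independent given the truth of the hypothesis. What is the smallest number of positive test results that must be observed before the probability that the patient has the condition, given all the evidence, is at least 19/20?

15

Prior odds: 0.05 ÷ 0.95 = 1/19.
Likelihood ratio per positive test result = 1.5.
Target odds: 0.95 ÷ 0.05 = 19.
Require 1.5ⁿ ≥ 19 ÷ (1/19) = 361.
1.5¹⁴ = 4782969/16384 falls short of 361 but 1.5¹⁵ = 14348907/32768 reaches it, so n = 15.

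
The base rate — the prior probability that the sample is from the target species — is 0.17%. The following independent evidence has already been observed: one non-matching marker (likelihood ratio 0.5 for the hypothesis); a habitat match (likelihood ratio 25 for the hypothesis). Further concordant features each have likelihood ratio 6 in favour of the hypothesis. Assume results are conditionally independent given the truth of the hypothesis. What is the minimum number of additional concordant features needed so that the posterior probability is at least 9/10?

Prior odds = 0.0017/0.9983 = 17/9983.
Combined Bayes factor of the evidence already in hand = 0.5 × 25 = 12.5.
Odds after that evidence = (17/9983) × 12.5 = 425/19966.
Target odds = 0.9/0.1 = 9.
Need 6ⁿ ≥ 9 ÷ (425/19966) = 179694/425.
6³ = 216 falls short of 179694/425 but 6⁴ = 1296 reaches it, so n = 4.

4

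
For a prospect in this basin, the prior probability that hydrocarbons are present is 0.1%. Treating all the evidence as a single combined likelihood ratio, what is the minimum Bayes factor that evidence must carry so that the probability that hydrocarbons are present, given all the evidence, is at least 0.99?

Prior odds = 0.001/0.999 = 1/999.
Target odds = 0.99/0.01 = 99.
Required Bayes factor = 99 ÷ (1/999) = 98901.

98901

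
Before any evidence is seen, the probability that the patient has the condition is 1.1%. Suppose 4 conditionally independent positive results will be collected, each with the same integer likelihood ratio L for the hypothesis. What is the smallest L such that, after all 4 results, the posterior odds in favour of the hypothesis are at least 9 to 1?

6

Prior odds = 0.011/0.989 = 11/989.
Target odds = 9.
Need L⁴ ≥ 9 ÷ (11/989) = 8901/11.
5⁴ = 625 < 8901/11 ≤ 1296 = 6⁴, so L = 6.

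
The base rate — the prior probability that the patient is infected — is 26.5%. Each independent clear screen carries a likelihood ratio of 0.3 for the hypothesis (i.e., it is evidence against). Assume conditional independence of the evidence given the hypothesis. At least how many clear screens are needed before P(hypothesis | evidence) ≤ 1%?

Prior odds: 0.265 ÷ 0.735 = 53/147.
Likelihood ratio per clear screen = 0.3.
Target posterior odds = 0.01/0.99 = 1/99.
Require 0.3ⁿ ≤ 1/99 ÷ (53/147) = 49/1749.
0.3² = 0.09 is still above 49/1749 but 0.3³ = 0.027 is at or below it, so n = 3.

3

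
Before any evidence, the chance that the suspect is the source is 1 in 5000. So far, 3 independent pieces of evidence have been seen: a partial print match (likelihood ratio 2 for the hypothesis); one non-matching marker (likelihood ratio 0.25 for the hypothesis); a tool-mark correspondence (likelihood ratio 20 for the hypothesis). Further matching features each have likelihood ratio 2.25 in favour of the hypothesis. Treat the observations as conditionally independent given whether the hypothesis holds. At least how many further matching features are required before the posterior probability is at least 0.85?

10

Prior odds = 0.0002/0.9998 = 1/4999.
Combined Bayes factor of the evidence already in hand = 2 × 0.25 × 20 = 10.
Odds after that evidence = (1/4999) × 10 = 10/4999.
Target odds = 0.85/0.15 = 17/3.
Need 2.25ⁿ ≥ 17/3 ÷ (10/4999) = 84983/30.
2.25⁹ = 387420489/262144 falls short of 84983/30 but 2.25¹⁰ ≈3325.26 reaches it, so n = 10.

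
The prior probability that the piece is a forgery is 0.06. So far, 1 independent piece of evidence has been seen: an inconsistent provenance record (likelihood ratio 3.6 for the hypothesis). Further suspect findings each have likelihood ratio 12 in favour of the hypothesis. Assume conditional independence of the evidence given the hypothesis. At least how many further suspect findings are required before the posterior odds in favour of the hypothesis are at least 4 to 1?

2

Prior odds = 0.06/0.94 = 3/47.
Bayes factor of the evidence already in hand = 3.6.
Odds after that evidence = (3/47) × 3.6 = 54/235.
Target odds = 4.
Need 12ⁿ ≥ 4 ÷ (54/235) = 470/27.
12¹ = 12 falls short of 470/27 but 12² = 144 reaches it, so n = 2.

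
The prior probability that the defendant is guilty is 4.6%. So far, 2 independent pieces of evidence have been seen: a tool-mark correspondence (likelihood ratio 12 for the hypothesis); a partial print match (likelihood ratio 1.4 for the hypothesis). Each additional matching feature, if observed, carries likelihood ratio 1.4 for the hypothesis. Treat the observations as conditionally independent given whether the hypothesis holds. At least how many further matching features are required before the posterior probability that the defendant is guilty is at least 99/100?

15

Prior odds = 0.046/0.954 = 23/477.
Combined Bayes factor of the evidence already in hand = 12 × 1.4 = 16.8.
Odds after that evidence = (23/477) × 16.8 = 644/795.
Target odds = 0.99/0.01 = 99.
Need 1.4ⁿ ≥ 99 ÷ (644/795) = 78705/644.
1.4¹⁴ ≈111.12 falls short of 78705/644 but 1.4¹⁵ ≈155.568 reaches it, so n = 15.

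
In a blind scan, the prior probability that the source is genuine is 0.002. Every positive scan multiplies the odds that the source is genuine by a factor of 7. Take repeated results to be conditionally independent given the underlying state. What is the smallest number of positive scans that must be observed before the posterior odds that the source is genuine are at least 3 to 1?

4

Prior odds: 0.002 ÷ 0.998 = 1/499.
Likelihood ratio per positive scan = 7.
Target odds = 3.
Require 7ⁿ ≥ 3 ÷ (1/499) = 1497.
7³ = 343 falls short of 1497 but 7⁴ = 2401 reaches it, so n = 4.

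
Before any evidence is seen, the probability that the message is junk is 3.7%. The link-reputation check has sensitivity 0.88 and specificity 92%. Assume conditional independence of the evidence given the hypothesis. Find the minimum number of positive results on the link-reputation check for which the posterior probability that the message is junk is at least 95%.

Prior odds: 0.037 ÷ 0.963 = 37/963.
False-positive rate = 1 − 0.92 = 0.08; likelihood ratio of a positive = 0.88/0.08 = 11.
Target posterior odds = 0.95/0.05 = 19.
Require 11ⁿ ≥ 19 ÷ (37/963) = 18297/37.
11² = 121 falls short of 18297/37 but 11³ = 1331 reaches it, so n = 3.

3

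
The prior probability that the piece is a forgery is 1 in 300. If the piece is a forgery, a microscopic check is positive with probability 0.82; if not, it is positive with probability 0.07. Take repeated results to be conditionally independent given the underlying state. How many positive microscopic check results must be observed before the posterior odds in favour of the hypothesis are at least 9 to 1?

Prior odds = (1/300)/(299/300) = 1/299.
Likelihood ratio of a positive = 0.82/0.07 = 82/7.
Target odds = 9.
Require (82/7)ⁿ ≥ 9 ÷ (1/299) = 2691.
(82/7)³ = 551368/343 falls short of 2691 but (82/7)⁴ = 45212176/2401 reaches it, so n = 4.

4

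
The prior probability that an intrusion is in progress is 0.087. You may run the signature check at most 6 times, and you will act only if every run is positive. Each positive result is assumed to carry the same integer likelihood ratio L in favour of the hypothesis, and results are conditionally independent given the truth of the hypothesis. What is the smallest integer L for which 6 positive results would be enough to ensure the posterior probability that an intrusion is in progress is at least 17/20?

Prior odds = 0.087/0.913 = 87/913.
Target odds = 0.85/0.15 = 17/3.
Need L⁶ ≥ 17/3 ÷ (87/913) = 15521/261.
1⁶ = 1 < 15521/261 ≤ 64 = 2⁶, so L = 2.

2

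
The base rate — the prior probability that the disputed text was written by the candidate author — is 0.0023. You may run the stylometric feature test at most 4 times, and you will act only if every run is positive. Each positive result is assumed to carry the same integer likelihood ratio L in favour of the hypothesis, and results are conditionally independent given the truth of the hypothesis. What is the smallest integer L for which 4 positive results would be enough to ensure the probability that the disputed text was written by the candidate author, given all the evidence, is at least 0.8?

7

Prior odds = 0.0023/0.9977 = 23/9977.
Target odds = 0.8/0.2 = 4.
Need L⁴ ≥ 4 ÷ (23/9977) = 39908/23.
6⁴ = 1296 < 39908/23 ≤ 2401 = 7⁴, so L = 7.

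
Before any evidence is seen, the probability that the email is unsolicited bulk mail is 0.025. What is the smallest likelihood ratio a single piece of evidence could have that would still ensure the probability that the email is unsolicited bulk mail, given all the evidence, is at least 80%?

156

Prior odds = 0.025/0.975 = 1/39.
Target odds = 0.8/0.2 = 4.
Required Bayes factor = 4 ÷ (1/39) = 156.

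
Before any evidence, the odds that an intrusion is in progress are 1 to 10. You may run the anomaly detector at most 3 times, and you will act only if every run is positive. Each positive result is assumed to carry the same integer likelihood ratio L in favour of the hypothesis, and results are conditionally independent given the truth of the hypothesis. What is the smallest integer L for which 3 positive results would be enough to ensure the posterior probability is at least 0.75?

Prior odds = 0.1.
Target odds = 0.75/0.25 = 3.
Need L³ ≥ 3 ÷ 0.1 = 30.
3³ = 27 < 30 ≤ 64 = 4³, so L = 4.

4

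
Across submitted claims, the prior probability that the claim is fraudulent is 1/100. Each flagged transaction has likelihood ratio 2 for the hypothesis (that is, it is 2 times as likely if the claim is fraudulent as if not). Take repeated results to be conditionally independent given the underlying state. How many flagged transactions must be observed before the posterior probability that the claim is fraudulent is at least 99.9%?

Prior odds: 0.01 ÷ 0.99 = 1/99.
Likelihood ratio per flagged transaction = 2.
Target posterior odds = 0.999/0.001 = 999.
Need (1/99) × 2ⁿ ≥ 999, i.e. 2ⁿ ≥ 98901.
2¹⁶ = 65536 falls short of 98901 but 2¹⁷ = 131072 reaches it, so n = 17.

17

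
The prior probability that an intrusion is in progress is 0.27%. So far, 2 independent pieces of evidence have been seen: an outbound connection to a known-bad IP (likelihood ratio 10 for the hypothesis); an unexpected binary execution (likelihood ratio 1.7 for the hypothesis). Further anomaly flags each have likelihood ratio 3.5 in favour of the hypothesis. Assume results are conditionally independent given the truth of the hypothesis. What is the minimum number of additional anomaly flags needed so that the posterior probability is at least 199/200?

7

Prior odds = 0.0027/0.9973 = 27/9973.
Combined Bayes factor of the evidence already in hand = 10 × 1.7 = 17.
Odds after that evidence = (27/9973) × 17 = 459/9973.
Target odds = 0.995/0.005 = 199.
Need 3.5ⁿ ≥ 199 ÷ (459/9973) = 1984627/459.
3.5⁶ = 1838.265625 falls short of 1984627/459 but 3.5⁷ = 823543/128 reaches it, so n = 7.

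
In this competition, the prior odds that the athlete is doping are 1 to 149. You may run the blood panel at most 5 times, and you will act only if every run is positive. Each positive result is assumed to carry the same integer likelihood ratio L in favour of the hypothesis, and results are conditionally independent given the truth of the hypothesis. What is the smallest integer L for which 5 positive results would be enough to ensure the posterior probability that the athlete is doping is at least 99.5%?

8

Prior odds = 1/149.
Target odds = 0.995/0.005 = 199.
Need L⁵ ≥ 199 ÷ (1/149) = 29651.
7⁵ = 16807 < 29651 ≤ 32768 = 8⁵, so L = 8.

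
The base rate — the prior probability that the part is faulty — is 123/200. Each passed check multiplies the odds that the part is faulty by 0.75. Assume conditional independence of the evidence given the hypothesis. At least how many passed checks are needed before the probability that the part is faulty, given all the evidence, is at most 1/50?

16

Prior odds: 0.615 ÷ 0.385 = 123/77.
Likelihood ratio per passed check = 0.75.
Target odds: 0.02 ÷ 0.98 = 1/49.
Need (123/77) × 0.75ⁿ ≤ 1/49, i.e. 0.75ⁿ ≤ 11/861.
0.75¹⁵ ≈0.0133635 is still above 11/861 but 0.75¹⁶ ≈0.0100226 is at or below it, so n = 16.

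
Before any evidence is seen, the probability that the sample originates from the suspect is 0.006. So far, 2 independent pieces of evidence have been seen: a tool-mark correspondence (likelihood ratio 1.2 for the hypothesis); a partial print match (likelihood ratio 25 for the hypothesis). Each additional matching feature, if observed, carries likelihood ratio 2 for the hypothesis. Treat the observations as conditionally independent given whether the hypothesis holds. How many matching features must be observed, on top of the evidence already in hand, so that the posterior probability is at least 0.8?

Prior odds = 0.006/0.994 = 3/497.
Combined Bayes factor of the evidence already in hand = 1.2 × 25 = 30.
Odds after that evidence = (3/497) × 30 = 90/497.
Target odds = 0.8/0.2 = 4.
Need 2ⁿ ≥ 4 ÷ (90/497) = 994/45.
2⁴ = 16 falls short of 994/45 but 2⁵ = 32 reaches it, so n = 5.

5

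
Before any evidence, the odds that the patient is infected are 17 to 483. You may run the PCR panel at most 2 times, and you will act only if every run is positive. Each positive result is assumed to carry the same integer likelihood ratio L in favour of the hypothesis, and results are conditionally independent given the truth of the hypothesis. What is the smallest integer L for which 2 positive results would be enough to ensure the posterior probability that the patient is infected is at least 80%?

Prior odds = 17/483.
Target odds = 0.8/0.2 = 4.
Need L² ≥ 4 ÷ (17/483) = 1932/17.
10² = 100 < 1932/17 ≤ 121 = 11², so L = 11.

11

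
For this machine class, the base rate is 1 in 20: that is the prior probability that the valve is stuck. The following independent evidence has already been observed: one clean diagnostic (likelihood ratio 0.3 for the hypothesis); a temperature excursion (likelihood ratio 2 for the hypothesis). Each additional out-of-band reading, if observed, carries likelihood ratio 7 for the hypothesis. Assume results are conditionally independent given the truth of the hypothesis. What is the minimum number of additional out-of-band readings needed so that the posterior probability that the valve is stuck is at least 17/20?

Prior odds = 0.05/0.95 = 1/19.
Combined Bayes factor of the evidence already in hand = 0.3 × 2 = 0.6.
Odds after that evidence = (1/19) × 0.6 = 3/95.
Target odds = 0.85/0.15 = 17/3.
Need 7ⁿ ≥ 17/3 ÷ (3/95) = 1615/9.
7² = 49 falls short of 1615/9 but 7³ = 343 reaches it, so n = 3.

3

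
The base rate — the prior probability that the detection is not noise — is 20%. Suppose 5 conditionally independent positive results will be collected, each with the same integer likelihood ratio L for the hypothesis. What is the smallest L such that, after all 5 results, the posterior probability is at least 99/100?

Prior odds = 0.2/0.8 = 0.25.
Target odds = 0.99/0.01 = 99.
Need L⁵ ≥ 99 ÷ 0.25 = 396.
3⁵ = 243 < 396 ≤ 1024 = 4⁵, so L = 4.

4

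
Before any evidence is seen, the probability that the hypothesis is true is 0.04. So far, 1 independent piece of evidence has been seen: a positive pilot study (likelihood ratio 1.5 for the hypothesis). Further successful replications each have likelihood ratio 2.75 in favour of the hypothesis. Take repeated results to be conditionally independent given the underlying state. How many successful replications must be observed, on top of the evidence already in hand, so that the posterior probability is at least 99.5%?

8

Prior odds = 0.04/0.96 = 1/24.
Bayes factor of the evidence already in hand = 1.5.
Odds after that evidence = (1/24) × 1.5 = 0.0625.
Target odds = 0.995/0.005 = 199.
Need 2.75ⁿ ≥ 199 ÷ 0.0625 = 3184.
2.75⁷ = 19487171/16384 falls short of 3184 but 2.75⁸ = 214358881/65536 reaches it, so n = 8.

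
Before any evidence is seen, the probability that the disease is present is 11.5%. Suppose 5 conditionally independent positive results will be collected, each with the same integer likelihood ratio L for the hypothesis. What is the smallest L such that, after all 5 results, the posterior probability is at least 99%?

Prior odds = 0.115/0.885 = 23/177.
Target odds = 0.99/0.01 = 99.
Need L⁵ ≥ 99 ÷ (23/177) = 17523/23.
3⁵ = 243 < 17523/23 ≤ 1024 = 4⁵, so L = 4.

4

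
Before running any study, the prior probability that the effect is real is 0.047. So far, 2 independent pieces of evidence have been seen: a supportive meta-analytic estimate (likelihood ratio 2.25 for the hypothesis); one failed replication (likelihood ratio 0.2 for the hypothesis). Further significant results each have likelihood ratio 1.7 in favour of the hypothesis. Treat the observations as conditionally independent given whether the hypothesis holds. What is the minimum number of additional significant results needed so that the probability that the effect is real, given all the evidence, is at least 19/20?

13

Prior odds = 0.047/0.953 = 47/953.
Combined Bayes factor of the evidence already in hand = 2.25 × 0.2 = 0.45.
Odds after that evidence = (47/953) × 0.45 = 423/19060.
Target odds = 0.95/0.05 = 19.
Need 1.7ⁿ ≥ 19 ÷ (423/19060) = 362140/423.
1.7¹² ≈582.622 falls short of 362140/423 but 1.7¹³ ≈990.458 reaches it, so n = 13.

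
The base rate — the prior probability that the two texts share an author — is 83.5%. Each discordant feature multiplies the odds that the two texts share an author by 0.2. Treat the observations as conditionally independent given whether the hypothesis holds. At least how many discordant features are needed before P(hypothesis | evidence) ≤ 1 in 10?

Prior odds = 0.835/0.165 = 167/33.
Likelihood ratio per discordant feature = 0.2.
Target odds: 0.1 ÷ 0.9 = 1/9.
Require 0.2ⁿ ≤ 1/9 ÷ (167/33) = 11/501.
0.2² = 0.04 is still above 11/501 but 0.2³ = 0.008 is at or below it, so n = 3.

3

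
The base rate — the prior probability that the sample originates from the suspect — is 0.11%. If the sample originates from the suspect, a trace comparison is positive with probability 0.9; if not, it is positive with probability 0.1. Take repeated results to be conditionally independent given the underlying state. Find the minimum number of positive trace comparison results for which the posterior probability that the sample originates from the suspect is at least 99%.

6

Prior odds: 0.0011 ÷ 0.9989 = 11/9989.
Likelihood ratio of a positive = 0.9/0.1 = 9.
Target posterior odds = 0.99/0.01 = 99.
Need (11/9989) × 9ⁿ ≥ 99, i.e. 9ⁿ ≥ 89901.
9⁵ = 59049 falls short of 89901 but 9⁶ = 531441 reaches it, so n = 6.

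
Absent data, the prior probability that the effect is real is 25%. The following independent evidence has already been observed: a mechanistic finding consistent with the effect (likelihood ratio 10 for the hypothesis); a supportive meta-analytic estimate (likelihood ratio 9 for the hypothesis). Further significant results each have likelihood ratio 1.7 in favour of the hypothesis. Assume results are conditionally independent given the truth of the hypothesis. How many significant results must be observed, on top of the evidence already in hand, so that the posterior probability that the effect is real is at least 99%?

Prior odds = 0.25/0.75 = 1/3.
Combined Bayes factor of the evidence already in hand = 10 × 9 = 90.
Odds after that evidence = (1/3) × 90 = 30.
Target odds = 0.99/0.01 = 99.
Need 1.7ⁿ ≥ 99 ÷ 30 = 3.3.
1.7² = 2.89 falls short of 3.3 but 1.7³ = 4.913 reaches it, so n = 3.

3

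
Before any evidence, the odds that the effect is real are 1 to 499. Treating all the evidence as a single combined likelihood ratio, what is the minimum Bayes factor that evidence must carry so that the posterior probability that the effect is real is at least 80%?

1996

Prior odds = 1/499.
Target odds = 0.8/0.2 = 4.
Required Bayes factor = 4 ÷ (1/499) = 1996.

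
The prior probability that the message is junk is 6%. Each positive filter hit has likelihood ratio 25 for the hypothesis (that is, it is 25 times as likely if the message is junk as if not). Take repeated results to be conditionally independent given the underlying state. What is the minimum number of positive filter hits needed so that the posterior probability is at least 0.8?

Prior odds = 0.06/0.94 = 3/47.
Likelihood ratio per positive filter hit = 25.
Target odds: 0.8 ÷ 0.2 = 4.
Require 25ⁿ ≥ 4 ÷ (3/47) = 188/3.
25¹ = 25 falls short of 188/3 but 25² = 625 reaches it, so n = 2.

2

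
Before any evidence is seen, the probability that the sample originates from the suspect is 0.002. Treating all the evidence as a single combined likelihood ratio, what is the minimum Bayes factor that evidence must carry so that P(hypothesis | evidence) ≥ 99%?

Prior odds = 0.002/0.998 = 1/499.
Target odds = 0.99/0.01 = 99.
Required Bayes factor = 99 ÷ (1/499) = 49401.

49401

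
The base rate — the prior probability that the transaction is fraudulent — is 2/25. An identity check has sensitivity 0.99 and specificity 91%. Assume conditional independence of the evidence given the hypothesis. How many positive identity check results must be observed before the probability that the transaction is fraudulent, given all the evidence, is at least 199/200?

4

Prior odds = 0.08/0.92 = 2/23.
False-positive rate = 1 − 0.91 = 0.09; likelihood ratio of a positive = 0.99/0.09 = 11.
Target odds: 0.995 ÷ 0.005 = 199.
Need (2/23) × 11ⁿ ≥ 199, i.e. 11ⁿ ≥ 2288.5.
11³ = 1331 falls short of 2288.5 but 11⁴ = 14641 reaches it, so n = 4.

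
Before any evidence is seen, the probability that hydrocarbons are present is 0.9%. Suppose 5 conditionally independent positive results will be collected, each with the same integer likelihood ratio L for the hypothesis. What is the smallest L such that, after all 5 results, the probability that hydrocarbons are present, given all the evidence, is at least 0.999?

11

Prior odds = 0.009/0.991 = 9/991.
Target odds = 0.999/0.001 = 999.
Need L⁵ ≥ 999 ÷ (9/991) = 110001.
10⁵ = 100000 < 110001 ≤ 161051 = 11⁵, so L = 11.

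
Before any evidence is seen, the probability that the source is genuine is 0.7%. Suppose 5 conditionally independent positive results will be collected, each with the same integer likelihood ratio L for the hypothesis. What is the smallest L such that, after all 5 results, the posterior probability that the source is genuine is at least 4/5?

Prior odds = 0.007/0.993 = 7/993.
Target odds = 0.8/0.2 = 4.
Need L⁵ ≥ 4 ÷ (7/993) = 3972/7.
3⁵ = 243 < 3972/7 ≤ 1024 = 4⁵, so L = 4.

4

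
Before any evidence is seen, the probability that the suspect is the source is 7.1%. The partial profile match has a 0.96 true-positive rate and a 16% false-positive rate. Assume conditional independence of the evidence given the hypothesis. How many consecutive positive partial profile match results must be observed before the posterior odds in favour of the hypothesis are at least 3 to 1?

3

Prior odds = 0.071/0.929 = 71/929.
Likelihood ratio of a positive result = 0.96/0.16 = 6.
Target odds = 3.
Need (71/929) × 6ⁿ ≥ 3, i.e. 6ⁿ ≥ 2787/71.
6² = 36 falls short of 2787/71 but 6³ = 216 reaches it, so n = 3.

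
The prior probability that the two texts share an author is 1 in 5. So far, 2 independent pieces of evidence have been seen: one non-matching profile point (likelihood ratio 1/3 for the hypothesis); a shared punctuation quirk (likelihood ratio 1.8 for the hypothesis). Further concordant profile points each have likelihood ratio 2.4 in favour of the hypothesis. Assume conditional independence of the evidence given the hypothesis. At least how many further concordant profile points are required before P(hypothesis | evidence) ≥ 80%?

Prior odds = 0.2/0.8 = 0.25.
Combined Bayes factor of the evidence already in hand = (1/3) × 1.8 = 0.6.
Odds after that evidence = 0.25 × 0.6 = 0.15.
Target odds = 0.8/0.2 = 4.
Need 2.4ⁿ ≥ 4 ÷ 0.15 = 80/3.
2.4³ = 13.824 falls short of 80/3 but 2.4⁴ = 33.1776 reaches it, so n = 4.

4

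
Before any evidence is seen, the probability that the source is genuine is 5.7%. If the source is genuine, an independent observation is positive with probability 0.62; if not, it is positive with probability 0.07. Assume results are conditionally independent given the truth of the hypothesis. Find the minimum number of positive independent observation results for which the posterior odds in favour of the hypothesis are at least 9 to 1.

Prior odds = 0.057/0.943 = 57/943.
Likelihood ratio of a positive = 0.62/0.07 = 62/7.
Target odds = 9.
Require (62/7)ⁿ ≥ 9 ÷ (57/943) = 2829/19.
(62/7)² = 3844/49 falls short of 2829/19 but (62/7)³ = 238328/343 reaches it, so n = 3.

3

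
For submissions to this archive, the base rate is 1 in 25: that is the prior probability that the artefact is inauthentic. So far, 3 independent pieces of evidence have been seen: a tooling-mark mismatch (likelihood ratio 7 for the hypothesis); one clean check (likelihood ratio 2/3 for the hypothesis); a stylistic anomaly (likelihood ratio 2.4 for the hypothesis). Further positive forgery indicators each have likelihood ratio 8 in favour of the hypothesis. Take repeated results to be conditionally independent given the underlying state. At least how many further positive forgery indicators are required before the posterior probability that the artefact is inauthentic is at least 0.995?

Prior odds = 0.04/0.96 = 1/24.
Combined Bayes factor of the evidence already in hand = 7 × (2/3) × 2.4 = 11.2.
Odds after that evidence = (1/24) × 11.2 = 7/15.
Target odds = 0.995/0.005 = 199.
Need 8ⁿ ≥ 199 ÷ (7/15) = 2985/7.
8² = 64 falls short of 2985/7 but 8³ = 512 reaches it, so n = 3.

3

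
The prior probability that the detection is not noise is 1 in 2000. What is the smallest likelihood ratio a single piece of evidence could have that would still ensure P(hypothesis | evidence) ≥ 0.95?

37981

Prior odds = 0.0005/0.9995 = 1/1999.
Target odds = 0.95/0.05 = 19.
Required Bayes factor = 19 ÷ (1/1999) = 37981.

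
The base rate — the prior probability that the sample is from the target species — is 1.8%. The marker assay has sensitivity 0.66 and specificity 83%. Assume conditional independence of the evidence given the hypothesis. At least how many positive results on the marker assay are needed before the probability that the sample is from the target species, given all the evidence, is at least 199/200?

7

Prior odds: 0.018 ÷ 0.982 = 9/491.
False-positive rate = 1 − 0.83 = 0.17; likelihood ratio of a positive = 0.66/0.17 = 66/17.
Target posterior odds = 0.995/0.005 = 199.
Require (66/17)ⁿ ≥ 199 ÷ (9/491) = 97709/9.
(66/17)⁶ ≈3424.29 falls short of 97709/9 but (66/17)⁷ ≈13294.3 reaches it, so n = 7.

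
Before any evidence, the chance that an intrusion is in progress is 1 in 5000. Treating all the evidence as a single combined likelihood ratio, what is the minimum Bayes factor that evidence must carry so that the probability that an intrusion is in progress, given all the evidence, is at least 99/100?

Prior odds = 0.0002/0.9998 = 1/4999.
Target odds = 0.99/0.01 = 99.
Required Bayes factor = 99 ÷ (1/4999) = 494901.

494901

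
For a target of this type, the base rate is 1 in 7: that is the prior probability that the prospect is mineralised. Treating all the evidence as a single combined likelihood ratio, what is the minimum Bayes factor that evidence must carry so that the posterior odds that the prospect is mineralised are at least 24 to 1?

Prior odds = (1/7)/(6/7) = 1/6.
Target odds = 24.
Required Bayes factor = 24 ÷ (1/6) = 144.

144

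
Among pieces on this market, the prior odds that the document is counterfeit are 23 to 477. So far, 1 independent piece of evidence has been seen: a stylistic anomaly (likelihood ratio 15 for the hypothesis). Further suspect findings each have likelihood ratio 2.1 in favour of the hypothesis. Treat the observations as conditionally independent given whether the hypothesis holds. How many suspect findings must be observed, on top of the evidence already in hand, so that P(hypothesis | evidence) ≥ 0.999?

Prior odds = 23/477.
Bayes factor of the evidence already in hand = 15.
Odds after that evidence = (23/477) × 15 = 115/159.
Target odds = 0.999/0.001 = 999.
Need 2.1ⁿ ≥ 999 ÷ (115/159) = 158841/115.
2.1⁹ ≈794.28 falls short of 158841/115 but 2.1¹⁰ ≈1667.99 reaches it, so n = 10.

10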